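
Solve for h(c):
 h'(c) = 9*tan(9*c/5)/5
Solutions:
 h(c) = C1 - log(cos(9*c/5))


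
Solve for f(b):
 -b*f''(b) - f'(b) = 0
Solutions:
 f(b) = C1 + C2*log(b)


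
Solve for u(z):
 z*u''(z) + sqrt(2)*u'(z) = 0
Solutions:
 u(z) = C1 + C2*z^(1 - sqrt(2))


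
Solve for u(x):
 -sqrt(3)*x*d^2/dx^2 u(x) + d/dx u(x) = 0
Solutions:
 u(x) = C1 + C2*x^(sqrt(3)/3 + 1)


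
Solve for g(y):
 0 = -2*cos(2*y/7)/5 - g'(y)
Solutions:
 g(y) = C1 - 7*sin(2*y/7)/5


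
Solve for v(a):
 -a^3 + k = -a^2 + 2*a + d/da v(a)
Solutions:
 v(a) = C1 - a^4/4 + a^3/3 - a^2 + a*k


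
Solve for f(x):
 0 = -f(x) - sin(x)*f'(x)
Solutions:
 f(x) = C1*sqrt(cos(x) + 1)/sqrt(cos(x) - 1)


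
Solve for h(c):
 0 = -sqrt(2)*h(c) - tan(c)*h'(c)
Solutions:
 h(c) = C1/sin(c)^(sqrt(2))


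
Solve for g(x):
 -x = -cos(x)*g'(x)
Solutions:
 g(x) = C1 + Integral(x/cos(x), x)


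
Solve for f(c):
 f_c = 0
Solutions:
 f(c) = C1


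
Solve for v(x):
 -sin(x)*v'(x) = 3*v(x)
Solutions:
 v(x) = C1*(cos(x) + 1)^(3/2)/(cos(x) - 1)^(3/2)


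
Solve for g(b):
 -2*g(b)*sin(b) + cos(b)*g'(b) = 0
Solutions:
 g(b) = C1/cos(b)^2


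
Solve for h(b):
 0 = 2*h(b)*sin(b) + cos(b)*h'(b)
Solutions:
 h(b) = C1*cos(b)^2


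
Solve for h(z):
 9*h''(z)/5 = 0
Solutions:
 h(z) = C1 + C2*z


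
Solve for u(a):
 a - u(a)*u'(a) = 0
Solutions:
 u(a) = -sqrt(C1 + a^2)
 u(a) = sqrt(C1 + a^2)


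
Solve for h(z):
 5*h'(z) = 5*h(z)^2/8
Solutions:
 h(z) = -8/(C1 + z)


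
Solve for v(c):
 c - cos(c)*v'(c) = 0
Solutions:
 v(c) = C1 + Integral(c/cos(c), c)


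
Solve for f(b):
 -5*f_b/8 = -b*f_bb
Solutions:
 f(b) = C1 + C2*b^(13/8)


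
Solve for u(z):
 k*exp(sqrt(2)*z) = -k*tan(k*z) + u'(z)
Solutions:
 u(z) = C1 + k*Piecewise((sqrt(2)*exp(sqrt(2)*z)/2 + log(tan(k*z)^2 + 1)/(2*k), Ne(k, 0)), (sqrt(2)*exp(sqrt(2)*z)/2, True))


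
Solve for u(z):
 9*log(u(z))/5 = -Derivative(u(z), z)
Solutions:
 li(u(z)) = C1 - 9*z/5


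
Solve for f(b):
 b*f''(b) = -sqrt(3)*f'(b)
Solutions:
 f(b) = C1 + C2*b^(1 - sqrt(3))


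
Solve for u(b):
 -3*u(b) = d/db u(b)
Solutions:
 u(b) = C1*exp(-3*b)


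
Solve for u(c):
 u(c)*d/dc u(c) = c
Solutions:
 u(c) = -sqrt(C1 + c^2)
 u(c) = sqrt(C1 + c^2)


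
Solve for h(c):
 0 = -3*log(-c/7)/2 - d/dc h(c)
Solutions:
 h(c) = C1 - 3*c*log(-c)/2 + 3*c*(1 + log(7))/2


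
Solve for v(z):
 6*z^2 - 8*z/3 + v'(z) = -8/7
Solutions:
 v(z) = C1 - 2*z^3 + 4*z^2/3 - 8*z/7


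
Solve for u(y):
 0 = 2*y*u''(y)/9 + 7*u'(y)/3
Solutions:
 u(y) = C1 + C2/y^(19/2)


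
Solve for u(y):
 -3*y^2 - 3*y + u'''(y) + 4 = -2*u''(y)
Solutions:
 u(y) = C1 + C2*y + C3*exp(-2*y) + y^4/8 - y^2


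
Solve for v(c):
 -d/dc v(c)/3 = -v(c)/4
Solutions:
 v(c) = C1*exp(3*c/4)


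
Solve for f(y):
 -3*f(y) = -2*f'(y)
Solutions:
 f(y) = C1*exp(3*y/2)


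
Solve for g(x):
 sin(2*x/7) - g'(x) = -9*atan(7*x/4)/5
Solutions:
 g(x) = C1 + 9*x*atan(7*x/4)/5 - 18*log(49*x^2 + 16)/35 - 7*cos(2*x/7)/2


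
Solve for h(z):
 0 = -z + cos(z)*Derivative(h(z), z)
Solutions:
 h(z) = C1 + Integral(z/cos(z), z)


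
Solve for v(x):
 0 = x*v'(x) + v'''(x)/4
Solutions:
 v(x) = C1 + Integral(C2*airyai(-2^(2/3)*x) + C3*airybi(-2^(2/3)*x), x)


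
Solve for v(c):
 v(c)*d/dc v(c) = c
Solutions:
 v(c) = -sqrt(C1 + c^2)
 v(c) = sqrt(C1 + c^2)


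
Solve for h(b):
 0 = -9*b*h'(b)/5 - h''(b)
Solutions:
 h(b) = C1 + C2*erf(3*sqrt(10)*b/10)


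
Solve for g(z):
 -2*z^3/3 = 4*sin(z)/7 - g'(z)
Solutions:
 g(z) = C1 + z^4/6 - 4*cos(z)/7


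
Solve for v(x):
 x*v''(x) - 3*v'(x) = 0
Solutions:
 v(x) = C1 + C2*x^4


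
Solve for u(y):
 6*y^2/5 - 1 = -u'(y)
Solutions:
 u(y) = C1 - 2*y^3/5 + y


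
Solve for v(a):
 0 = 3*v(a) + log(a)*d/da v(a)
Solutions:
 v(a) = C1*exp(-3*li(a))


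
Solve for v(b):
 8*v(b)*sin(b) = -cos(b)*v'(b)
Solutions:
 v(b) = C1*cos(b)^8


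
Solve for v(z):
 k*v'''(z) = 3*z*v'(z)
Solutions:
 v(z) = C1 + Integral(C2*airyai(3^(1/3)*z*(1/k)^(1/3)) + C3*airybi(3^(1/3)*z*(1/k)^(1/3)), z)


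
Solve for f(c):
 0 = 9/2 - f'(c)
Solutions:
 f(c) = C1 + 9*c/2


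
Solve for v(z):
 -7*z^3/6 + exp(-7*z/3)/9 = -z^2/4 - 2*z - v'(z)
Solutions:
 v(z) = C1 + 7*z^4/24 - z^3/12 - z^2 + exp(-7*z/3)/21


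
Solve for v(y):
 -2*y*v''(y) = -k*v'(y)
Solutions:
 v(y) = C1 + y^(re(k)/2 + 1)*(C2*sin(log(y)*Abs(im(k))/2) + C3*cos(log(y)*im(k)/2))


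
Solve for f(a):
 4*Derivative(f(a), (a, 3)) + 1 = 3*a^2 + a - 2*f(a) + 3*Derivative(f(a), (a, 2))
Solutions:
 f(a) = C1*exp(a*((4*sqrt(14) + 15)^(-1/3) + 2 + (4*sqrt(14) + 15)^(1/3))/8)*sin(sqrt(3)*a*(-(4*sqrt(14) + 15)^(1/3) + (4*sqrt(14) + 15)^(-1/3))/8) + C2*exp(a*((4*sqrt(14) + 15)^(-1/3) + 2 + (4*sqrt(14) + 15)^(1/3))/8)*cos(sqrt(3)*a*(-(4*sqrt(14) + 15)^(1/3) + (4*sqrt(14) + 15)^(-1/3))/8) + C3*exp(a*(-(4*sqrt(14) + 15)^(1/3) - 1/(4*sqrt(14) + 15)^(1/3) + 1)/4) + 3*a^2/2 + a/2 + 4


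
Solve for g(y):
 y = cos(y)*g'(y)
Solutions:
 g(y) = C1 + Integral(y/cos(y), y)


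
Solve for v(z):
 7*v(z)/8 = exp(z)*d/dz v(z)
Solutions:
 v(z) = C1*exp(-7*exp(-z)/8)


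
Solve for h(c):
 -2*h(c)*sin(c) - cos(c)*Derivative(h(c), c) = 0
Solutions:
 h(c) = C1*cos(c)^2


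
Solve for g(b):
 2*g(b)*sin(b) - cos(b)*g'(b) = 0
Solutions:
 g(b) = C1/cos(b)^2


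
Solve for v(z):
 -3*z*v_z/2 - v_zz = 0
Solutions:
 v(z) = C1 + C2*erf(sqrt(3)*z/2)


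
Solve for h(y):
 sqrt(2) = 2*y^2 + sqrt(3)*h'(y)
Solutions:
 h(y) = C1 - 2*sqrt(3)*y^3/9 + sqrt(6)*y/3


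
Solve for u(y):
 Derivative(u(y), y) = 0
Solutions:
 u(y) = C1


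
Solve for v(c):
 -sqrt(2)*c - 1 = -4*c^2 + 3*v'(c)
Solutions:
 v(c) = C1 + 4*c^3/9 - sqrt(2)*c^2/6 - c/3


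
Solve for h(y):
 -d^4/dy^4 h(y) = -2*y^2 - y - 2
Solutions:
 h(y) = C1 + C2*y + C3*y^2 + C4*y^3 + y^6/180 + y^5/120 + y^4/12


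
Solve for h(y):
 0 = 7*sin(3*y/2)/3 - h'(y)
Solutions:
 h(y) = C1 - 14*cos(3*y/2)/9


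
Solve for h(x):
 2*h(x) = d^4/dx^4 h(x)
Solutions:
 h(x) = C1*exp(-2^(1/4)*x) + C2*exp(2^(1/4)*x) + C3*sin(2^(1/4)*x) + C4*cos(2^(1/4)*x)


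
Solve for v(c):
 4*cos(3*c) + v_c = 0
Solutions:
 v(c) = C1 - 4*sin(3*c)/3


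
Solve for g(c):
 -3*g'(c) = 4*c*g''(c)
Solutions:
 g(c) = C1 + C2*c^(1/4)


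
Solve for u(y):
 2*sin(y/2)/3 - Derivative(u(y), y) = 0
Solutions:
 u(y) = C1 - 4*cos(y/2)/3


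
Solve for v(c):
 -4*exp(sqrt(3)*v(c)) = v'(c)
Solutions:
 v(c) = sqrt(3)*(2*log(1/(C1 + 4*c)) - log(3))/6


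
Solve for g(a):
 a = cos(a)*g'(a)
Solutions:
 g(a) = C1 + Integral(a/cos(a), a)


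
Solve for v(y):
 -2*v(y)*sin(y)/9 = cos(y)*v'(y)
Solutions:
 v(y) = C1*cos(y)^(2/9)


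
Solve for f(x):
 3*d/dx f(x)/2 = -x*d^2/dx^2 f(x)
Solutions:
 f(x) = C1 + C2/sqrt(x)


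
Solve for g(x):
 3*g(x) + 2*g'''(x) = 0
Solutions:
 g(x) = C3*exp(-2^(2/3)*3^(1/3)*x/2) + (C1*sin(2^(2/3)*3^(5/6)*x/4) + C2*cos(2^(2/3)*3^(5/6)*x/4))*exp(2^(2/3)*3^(1/3)*x/4)


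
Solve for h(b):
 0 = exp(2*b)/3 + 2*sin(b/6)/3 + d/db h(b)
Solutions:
 h(b) = C1 - exp(2*b)/6 + 4*cos(b/6)


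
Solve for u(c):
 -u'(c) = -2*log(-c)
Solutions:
 u(c) = C1 + 2*c*log(-c) - 2*c


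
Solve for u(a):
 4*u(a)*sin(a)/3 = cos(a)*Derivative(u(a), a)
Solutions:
 u(a) = C1/cos(a)^(4/3)


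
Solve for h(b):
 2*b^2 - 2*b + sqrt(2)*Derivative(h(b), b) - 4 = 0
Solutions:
 h(b) = C1 - sqrt(2)*b^3/3 + sqrt(2)*b^2/2 + 2*sqrt(2)*b


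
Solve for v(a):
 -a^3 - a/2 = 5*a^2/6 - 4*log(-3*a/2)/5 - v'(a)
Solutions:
 v(a) = C1 + a^4/4 + 5*a^3/18 + a^2/4 - 4*a*log(-a)/5 + 4*a*(-log(3) + log(2) + 1)/5


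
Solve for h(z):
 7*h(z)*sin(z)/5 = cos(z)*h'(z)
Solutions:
 h(z) = C1/cos(z)^(7/5)


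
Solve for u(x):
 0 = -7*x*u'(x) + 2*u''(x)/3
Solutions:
 u(x) = C1 + C2*erfi(sqrt(21)*x/2)


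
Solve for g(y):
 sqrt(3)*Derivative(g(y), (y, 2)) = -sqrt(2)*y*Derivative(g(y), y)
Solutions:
 g(y) = C1 + C2*erf(6^(3/4)*y/6)


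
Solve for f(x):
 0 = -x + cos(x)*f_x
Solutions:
 f(x) = C1 + Integral(x/cos(x), x)


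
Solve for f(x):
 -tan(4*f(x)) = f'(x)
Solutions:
 f(x) = -asin(C1*exp(-4*x))/4 + pi/4
 f(x) = asin(C1*exp(-4*x))/4


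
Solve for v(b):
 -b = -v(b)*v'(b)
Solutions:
 v(b) = -sqrt(C1 + b^2)
 v(b) = sqrt(C1 + b^2)


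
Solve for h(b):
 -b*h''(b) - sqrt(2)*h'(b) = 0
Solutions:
 h(b) = C1 + C2*b^(1 - sqrt(2))


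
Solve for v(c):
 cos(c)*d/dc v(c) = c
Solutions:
 v(c) = C1 + Integral(c/cos(c), c)


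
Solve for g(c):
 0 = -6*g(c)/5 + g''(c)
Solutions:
 g(c) = C1*exp(-sqrt(30)*c/5) + C2*exp(sqrt(30)*c/5)


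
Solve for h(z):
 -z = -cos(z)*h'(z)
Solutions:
 h(z) = C1 + Integral(z/cos(z), z)


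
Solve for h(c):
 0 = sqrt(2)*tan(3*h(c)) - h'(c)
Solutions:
 h(c) = -asin(C1*exp(3*sqrt(2)*c))/3 + pi/3
 h(c) = asin(C1*exp(3*sqrt(2)*c))/3


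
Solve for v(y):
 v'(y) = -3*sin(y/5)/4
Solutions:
 v(y) = C1 + 15*cos(y/5)/4


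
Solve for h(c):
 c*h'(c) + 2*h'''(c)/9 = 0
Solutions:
 h(c) = C1 + Integral(C2*airyai(-6^(2/3)*c/2) + C3*airybi(-6^(2/3)*c/2), c)


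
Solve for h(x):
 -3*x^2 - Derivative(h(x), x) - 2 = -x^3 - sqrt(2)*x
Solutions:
 h(x) = C1 + x^4/4 - x^3 + sqrt(2)*x^2/2 - 2*x


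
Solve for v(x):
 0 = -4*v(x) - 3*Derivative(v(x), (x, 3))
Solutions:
 v(x) = C3*exp(-6^(2/3)*x/3) + (C1*sin(2^(2/3)*3^(1/6)*x/2) + C2*cos(2^(2/3)*3^(1/6)*x/2))*exp(6^(2/3)*x/6)


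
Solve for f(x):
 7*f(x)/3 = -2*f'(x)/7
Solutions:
 f(x) = C1*exp(-49*x/6)


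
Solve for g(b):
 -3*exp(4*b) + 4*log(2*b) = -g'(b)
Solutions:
 g(b) = C1 - 4*b*log(b) + 4*b*(1 - log(2)) + 3*exp(4*b)/4


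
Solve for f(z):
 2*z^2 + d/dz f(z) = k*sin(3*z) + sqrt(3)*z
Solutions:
 f(z) = C1 - k*cos(3*z)/3 - 2*z^3/3 + sqrt(3)*z^2/2


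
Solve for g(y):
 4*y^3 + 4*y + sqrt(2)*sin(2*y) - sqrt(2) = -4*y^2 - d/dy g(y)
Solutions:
 g(y) = C1 - y^4 - 4*y^3/3 - 2*y^2 + sqrt(2)*y + sqrt(2)*cos(2*y)/2


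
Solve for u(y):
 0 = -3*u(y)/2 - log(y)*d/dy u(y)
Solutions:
 u(y) = C1*exp(-3*li(y)/2)


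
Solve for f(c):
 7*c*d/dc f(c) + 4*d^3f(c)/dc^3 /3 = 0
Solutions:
 f(c) = C1 + Integral(C2*airyai(-42^(1/3)*c/2) + C3*airybi(-42^(1/3)*c/2), c)


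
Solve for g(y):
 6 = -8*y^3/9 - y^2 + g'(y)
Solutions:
 g(y) = C1 + 2*y^4/9 + y^3/3 + 6*y


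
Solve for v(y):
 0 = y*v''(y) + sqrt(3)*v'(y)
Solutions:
 v(y) = C1 + C2*y^(1 - sqrt(3))


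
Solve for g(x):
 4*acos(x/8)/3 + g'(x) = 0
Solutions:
 g(x) = C1 - 4*x*acos(x/8)/3 + 4*sqrt(64 - x^2)/3


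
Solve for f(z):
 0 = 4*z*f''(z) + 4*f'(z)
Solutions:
 f(z) = C1 + C2*log(z)


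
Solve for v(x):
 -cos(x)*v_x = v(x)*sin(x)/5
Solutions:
 v(x) = C1*cos(x)^(1/5)


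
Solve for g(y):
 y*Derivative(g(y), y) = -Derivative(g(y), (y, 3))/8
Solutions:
 g(y) = C1 + Integral(C2*airyai(-2*y) + C3*airybi(-2*y), y)


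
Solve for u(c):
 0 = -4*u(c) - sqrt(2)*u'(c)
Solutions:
 u(c) = C1*exp(-2*sqrt(2)*c)


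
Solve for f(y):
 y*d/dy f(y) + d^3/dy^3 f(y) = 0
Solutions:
 f(y) = C1 + Integral(C2*airyai(-y) + C3*airybi(-y), y)


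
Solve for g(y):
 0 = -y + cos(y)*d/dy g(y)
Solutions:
 g(y) = C1 + Integral(y/cos(y), y)


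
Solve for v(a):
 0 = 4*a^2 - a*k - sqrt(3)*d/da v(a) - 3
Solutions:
 v(a) = C1 + 4*sqrt(3)*a^3/9 - sqrt(3)*a^2*k/6 - sqrt(3)*a


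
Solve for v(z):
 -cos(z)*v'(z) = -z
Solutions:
 v(z) = C1 + Integral(z/cos(z), z)


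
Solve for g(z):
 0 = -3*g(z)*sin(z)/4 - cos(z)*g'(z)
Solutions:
 g(z) = C1*cos(z)^(3/4)


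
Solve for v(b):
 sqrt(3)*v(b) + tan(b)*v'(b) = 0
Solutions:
 v(b) = C1/sin(b)^(sqrt(3))


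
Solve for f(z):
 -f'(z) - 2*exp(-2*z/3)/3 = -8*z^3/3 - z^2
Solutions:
 f(z) = C1 + 2*z^4/3 + z^3/3 + exp(-2*z/3)


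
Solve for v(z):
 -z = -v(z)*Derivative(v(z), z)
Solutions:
 v(z) = -sqrt(C1 + z^2)
 v(z) = sqrt(C1 + z^2)


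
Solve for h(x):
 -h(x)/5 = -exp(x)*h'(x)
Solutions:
 h(x) = C1*exp(-exp(-x)/5)


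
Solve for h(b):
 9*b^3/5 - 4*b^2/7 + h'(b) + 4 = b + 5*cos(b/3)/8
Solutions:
 h(b) = C1 - 9*b^4/20 + 4*b^3/21 + b^2/2 - 4*b + 15*sin(b/3)/8


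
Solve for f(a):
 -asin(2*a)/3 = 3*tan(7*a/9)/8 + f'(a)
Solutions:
 f(a) = C1 - a*asin(2*a)/3 - sqrt(1 - 4*a^2)/6 + 27*log(cos(7*a/9))/56


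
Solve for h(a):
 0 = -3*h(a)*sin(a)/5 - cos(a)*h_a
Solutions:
 h(a) = C1*cos(a)^(3/5)


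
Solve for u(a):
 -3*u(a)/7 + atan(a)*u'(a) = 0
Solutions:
 u(a) = C1*exp(3*Integral(1/atan(a), a)/7)


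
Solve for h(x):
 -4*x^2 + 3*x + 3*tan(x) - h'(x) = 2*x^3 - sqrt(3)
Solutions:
 h(x) = C1 - x^4/2 - 4*x^3/3 + 3*x^2/2 + sqrt(3)*x - 3*log(cos(x))


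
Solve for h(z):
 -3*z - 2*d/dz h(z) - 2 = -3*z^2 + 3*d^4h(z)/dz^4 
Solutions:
 h(z) = C1 + C4*exp(-2^(1/3)*3^(2/3)*z/3) + z^3/2 - 3*z^2/4 - z + (C2*sin(2^(1/3)*3^(1/6)*z/2) + C3*cos(2^(1/3)*3^(1/6)*z/2))*exp(2^(1/3)*3^(2/3)*z/6)


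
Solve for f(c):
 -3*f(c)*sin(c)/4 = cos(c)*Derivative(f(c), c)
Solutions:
 f(c) = C1*cos(c)^(3/4)


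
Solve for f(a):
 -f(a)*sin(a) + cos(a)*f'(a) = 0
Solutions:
 f(a) = C1/cos(a)


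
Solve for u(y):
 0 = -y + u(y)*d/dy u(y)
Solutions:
 u(y) = -sqrt(C1 + y^2)
 u(y) = sqrt(C1 + y^2)


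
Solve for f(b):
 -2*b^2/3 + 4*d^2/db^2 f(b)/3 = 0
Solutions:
 f(b) = C1 + C2*b + b^4/24


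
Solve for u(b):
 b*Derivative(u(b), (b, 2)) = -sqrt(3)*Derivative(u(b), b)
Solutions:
 u(b) = C1 + C2*b^(1 - sqrt(3))


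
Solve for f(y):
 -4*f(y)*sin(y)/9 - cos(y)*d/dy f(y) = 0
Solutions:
 f(y) = C1*cos(y)^(4/9)


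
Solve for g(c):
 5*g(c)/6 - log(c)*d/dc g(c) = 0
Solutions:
 g(c) = C1*exp(5*li(c)/6)


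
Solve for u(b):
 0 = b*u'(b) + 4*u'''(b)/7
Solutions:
 u(b) = C1 + Integral(C2*airyai(-14^(1/3)*b/2) + C3*airybi(-14^(1/3)*b/2), b)


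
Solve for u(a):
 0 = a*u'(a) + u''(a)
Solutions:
 u(a) = C1 + C2*erf(sqrt(2)*a/2)


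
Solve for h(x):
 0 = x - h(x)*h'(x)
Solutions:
 h(x) = -sqrt(C1 + x^2)
 h(x) = sqrt(C1 + x^2)


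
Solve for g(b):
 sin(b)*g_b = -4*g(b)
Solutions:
 g(b) = C1*(cos(b)^2 + 2*cos(b) + 1)/(cos(b)^2 - 2*cos(b) + 1)


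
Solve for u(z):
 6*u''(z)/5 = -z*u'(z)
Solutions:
 u(z) = C1 + C2*erf(sqrt(15)*z/6)


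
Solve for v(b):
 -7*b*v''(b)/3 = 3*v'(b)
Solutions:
 v(b) = C1 + C2/b^(2/7)


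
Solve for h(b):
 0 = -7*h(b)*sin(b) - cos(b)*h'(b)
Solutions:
 h(b) = C1*cos(b)^7


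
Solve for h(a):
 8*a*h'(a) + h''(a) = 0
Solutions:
 h(a) = C1 + C2*erf(2*a)


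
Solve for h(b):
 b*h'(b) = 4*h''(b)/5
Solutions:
 h(b) = C1 + C2*erfi(sqrt(10)*b/4)


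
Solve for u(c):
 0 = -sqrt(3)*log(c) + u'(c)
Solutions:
 u(c) = C1 + sqrt(3)*c*log(c) - sqrt(3)*c


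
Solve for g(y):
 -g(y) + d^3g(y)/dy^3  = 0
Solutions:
 g(y) = C3*exp(y) + (C1*sin(sqrt(3)*y/2) + C2*cos(sqrt(3)*y/2))*exp(-y/2)


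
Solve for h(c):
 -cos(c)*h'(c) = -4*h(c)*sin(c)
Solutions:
 h(c) = C1/cos(c)^4


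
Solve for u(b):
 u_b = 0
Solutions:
 u(b) = C1


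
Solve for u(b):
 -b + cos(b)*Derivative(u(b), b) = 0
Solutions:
 u(b) = C1 + Integral(b/cos(b), b)


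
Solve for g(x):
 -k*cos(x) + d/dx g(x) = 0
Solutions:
 g(x) = C1 + k*sin(x)


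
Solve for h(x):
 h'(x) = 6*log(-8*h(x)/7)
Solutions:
 -Integral(1/(log(-_y) - log(7) + 3*log(2)), (_y, h(x)))/6 = C1 - x


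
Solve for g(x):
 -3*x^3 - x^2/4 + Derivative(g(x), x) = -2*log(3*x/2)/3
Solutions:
 g(x) = C1 + 3*x^4/4 + x^3/12 - 2*x*log(x)/3 - 2*x*log(3)/3 + 2*x*log(2)/3 + 2*x/3


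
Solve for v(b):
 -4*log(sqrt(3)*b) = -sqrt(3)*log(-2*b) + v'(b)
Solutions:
 v(b) = C1 - b*(4 - sqrt(3))*log(b) + b*(-2*log(3) - sqrt(3) + sqrt(3)*log(2) + 4 + sqrt(3)*I*pi)


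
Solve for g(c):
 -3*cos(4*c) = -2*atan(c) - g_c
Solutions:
 g(c) = C1 - 2*c*atan(c) + log(c^2 + 1) + 3*sin(4*c)/4


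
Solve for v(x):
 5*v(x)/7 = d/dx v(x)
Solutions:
 v(x) = C1*exp(5*x/7)


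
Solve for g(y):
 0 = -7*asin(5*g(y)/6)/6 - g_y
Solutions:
 Integral(1/asin(5*_y/6), (_y, g(y))) = C1 - 7*y/6


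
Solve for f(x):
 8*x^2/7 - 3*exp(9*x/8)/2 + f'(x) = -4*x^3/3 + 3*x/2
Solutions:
 f(x) = C1 - x^4/3 - 8*x^3/21 + 3*x^2/4 + 4*exp(9*x/8)/3


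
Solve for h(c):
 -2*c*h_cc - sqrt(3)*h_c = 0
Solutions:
 h(c) = C1 + C2*c^(1 - sqrt(3)/2)


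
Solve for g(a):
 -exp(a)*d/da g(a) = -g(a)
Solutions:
 g(a) = C1*exp(-exp(-a))


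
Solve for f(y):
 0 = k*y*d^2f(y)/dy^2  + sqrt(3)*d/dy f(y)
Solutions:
 f(y) = C1 + y^(((re(k) - sqrt(3))*re(k) + im(k)^2)/(re(k)^2 + im(k)^2))*(C2*sin(sqrt(3)*log(y)*Abs(im(k))/(re(k)^2 + im(k)^2)) + C3*cos(sqrt(3)*log(y)*im(k)/(re(k)^2 + im(k)^2)))


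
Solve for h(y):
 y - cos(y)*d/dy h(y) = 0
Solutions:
 h(y) = C1 + Integral(y/cos(y), y)


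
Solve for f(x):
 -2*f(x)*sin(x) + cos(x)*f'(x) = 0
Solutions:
 f(x) = C1/cos(x)^2


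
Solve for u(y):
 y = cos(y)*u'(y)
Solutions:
 u(y) = C1 + Integral(y/cos(y), y)


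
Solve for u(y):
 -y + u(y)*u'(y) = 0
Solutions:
 u(y) = -sqrt(C1 + y^2)
 u(y) = sqrt(C1 + y^2)


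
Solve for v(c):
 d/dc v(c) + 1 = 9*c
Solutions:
 v(c) = C1 + 9*c^2/2 - c


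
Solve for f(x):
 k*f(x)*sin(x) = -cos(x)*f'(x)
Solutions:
 f(x) = C1*exp(k*log(cos(x)))


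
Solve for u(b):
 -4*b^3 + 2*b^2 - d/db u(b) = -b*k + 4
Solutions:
 u(b) = C1 - b^4 + 2*b^3/3 + b^2*k/2 - 4*b


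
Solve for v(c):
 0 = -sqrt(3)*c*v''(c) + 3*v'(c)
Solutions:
 v(c) = C1 + C2*c^(1 + sqrt(3))


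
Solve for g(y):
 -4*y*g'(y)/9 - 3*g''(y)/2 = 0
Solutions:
 g(y) = C1 + C2*erf(2*sqrt(3)*y/9)


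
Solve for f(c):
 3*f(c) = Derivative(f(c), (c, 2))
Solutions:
 f(c) = C1*exp(-sqrt(3)*c) + C2*exp(sqrt(3)*c)


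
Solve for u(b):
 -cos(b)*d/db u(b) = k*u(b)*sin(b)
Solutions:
 u(b) = C1*exp(k*log(cos(b)))


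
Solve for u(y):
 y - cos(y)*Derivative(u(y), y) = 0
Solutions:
 u(y) = C1 + Integral(y/cos(y), y)


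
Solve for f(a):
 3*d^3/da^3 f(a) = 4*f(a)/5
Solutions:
 f(a) = C3*exp(30^(2/3)*a/15) + (C1*sin(10^(2/3)*3^(1/6)*a/10) + C2*cos(10^(2/3)*3^(1/6)*a/10))*exp(-30^(2/3)*a/30)


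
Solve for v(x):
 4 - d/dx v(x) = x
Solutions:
 v(x) = C1 - x^2/2 + 4*x


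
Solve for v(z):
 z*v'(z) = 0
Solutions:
 v(z) = C1


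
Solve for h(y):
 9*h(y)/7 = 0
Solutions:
 h(y) = 0


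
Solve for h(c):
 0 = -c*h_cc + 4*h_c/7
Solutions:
 h(c) = C1 + C2*c^(11/7)


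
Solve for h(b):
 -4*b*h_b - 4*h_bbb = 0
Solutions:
 h(b) = C1 + Integral(C2*airyai(-b) + C3*airybi(-b), b)


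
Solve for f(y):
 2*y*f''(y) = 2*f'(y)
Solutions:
 f(y) = C1 + C2*y^2


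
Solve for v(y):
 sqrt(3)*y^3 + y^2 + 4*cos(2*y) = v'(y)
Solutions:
 v(y) = C1 + sqrt(3)*y^4/4 + y^3/3 + 2*sin(2*y)


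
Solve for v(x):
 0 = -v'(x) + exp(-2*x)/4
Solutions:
 v(x) = C1 - exp(-2*x)/8


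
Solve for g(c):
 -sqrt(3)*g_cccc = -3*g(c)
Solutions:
 g(c) = C1*exp(-3^(1/8)*c) + C2*exp(3^(1/8)*c) + C3*sin(3^(1/8)*c) + C4*cos(3^(1/8)*c)


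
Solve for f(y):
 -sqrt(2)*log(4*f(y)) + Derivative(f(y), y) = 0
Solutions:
 -sqrt(2)*Integral(1/(log(_y) + 2*log(2)), (_y, f(y)))/2 = C1 - y


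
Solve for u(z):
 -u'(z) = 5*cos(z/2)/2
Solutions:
 u(z) = C1 - 5*sin(z/2)


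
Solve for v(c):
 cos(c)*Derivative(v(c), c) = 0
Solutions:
 v(c) = C1


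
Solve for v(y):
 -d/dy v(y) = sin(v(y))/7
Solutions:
 y/7 + log(cos(v(y)) - 1)/2 - log(cos(v(y)) + 1)/2 = C1


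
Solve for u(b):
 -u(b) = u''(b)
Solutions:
 u(b) = C1*sin(b) + C2*cos(b)


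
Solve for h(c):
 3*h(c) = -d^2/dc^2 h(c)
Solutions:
 h(c) = C1*sin(sqrt(3)*c) + C2*cos(sqrt(3)*c)


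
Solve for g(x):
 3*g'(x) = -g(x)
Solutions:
 g(x) = C1*exp(-x/3)


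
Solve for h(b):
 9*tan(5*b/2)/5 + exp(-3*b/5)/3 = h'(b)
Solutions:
 h(b) = C1 + 9*log(tan(5*b/2)^2 + 1)/25 - 5*exp(-3*b/5)/9


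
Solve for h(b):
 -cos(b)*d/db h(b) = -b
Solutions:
 h(b) = C1 + Integral(b/cos(b), b)


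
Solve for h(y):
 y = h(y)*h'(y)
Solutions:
 h(y) = -sqrt(C1 + y^2)
 h(y) = sqrt(C1 + y^2)


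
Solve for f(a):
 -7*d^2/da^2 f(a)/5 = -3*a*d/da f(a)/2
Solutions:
 f(a) = C1 + C2*erfi(sqrt(105)*a/14)


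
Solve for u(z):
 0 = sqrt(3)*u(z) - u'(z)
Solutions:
 u(z) = C1*exp(sqrt(3)*z)


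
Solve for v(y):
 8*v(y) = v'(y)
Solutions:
 v(y) = C1*exp(8*y)


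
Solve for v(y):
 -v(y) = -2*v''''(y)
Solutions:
 v(y) = C1*exp(-2^(3/4)*y/2) + C2*exp(2^(3/4)*y/2) + C3*sin(2^(3/4)*y/2) + C4*cos(2^(3/4)*y/2)


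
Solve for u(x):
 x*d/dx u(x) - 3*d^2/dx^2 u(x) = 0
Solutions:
 u(x) = C1 + C2*erfi(sqrt(6)*x/6)


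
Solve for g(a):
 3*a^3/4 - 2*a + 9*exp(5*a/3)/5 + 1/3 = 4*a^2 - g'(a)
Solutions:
 g(a) = C1 - 3*a^4/16 + 4*a^3/3 + a^2 - a/3 - 27*exp(5*a/3)/25


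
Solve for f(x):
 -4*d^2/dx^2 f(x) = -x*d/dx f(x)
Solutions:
 f(x) = C1 + C2*erfi(sqrt(2)*x/4)


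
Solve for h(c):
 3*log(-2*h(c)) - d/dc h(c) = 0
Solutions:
 -Integral(1/(log(-_y) + log(2)), (_y, h(c)))/3 = C1 - c


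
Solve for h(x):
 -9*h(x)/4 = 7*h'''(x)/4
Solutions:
 h(x) = C3*exp(-21^(2/3)*x/7) + (C1*sin(3*3^(1/6)*7^(2/3)*x/14) + C2*cos(3*3^(1/6)*7^(2/3)*x/14))*exp(21^(2/3)*x/14)


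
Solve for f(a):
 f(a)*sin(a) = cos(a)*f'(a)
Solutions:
 f(a) = C1/cos(a)


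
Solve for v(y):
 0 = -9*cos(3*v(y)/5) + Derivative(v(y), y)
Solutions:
 -9*y - 5*log(sin(3*v(y)/5) - 1)/6 + 5*log(sin(3*v(y)/5) + 1)/6 = C1


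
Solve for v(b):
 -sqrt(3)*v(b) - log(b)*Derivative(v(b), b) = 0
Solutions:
 v(b) = C1*exp(-sqrt(3)*li(b))


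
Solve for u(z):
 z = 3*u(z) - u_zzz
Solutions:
 u(z) = C3*exp(3^(1/3)*z) + z/3 + (C1*sin(3^(5/6)*z/2) + C2*cos(3^(5/6)*z/2))*exp(-3^(1/3)*z/2)


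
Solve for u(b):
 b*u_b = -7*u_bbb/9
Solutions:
 u(b) = C1 + Integral(C2*airyai(-21^(2/3)*b/7) + C3*airybi(-21^(2/3)*b/7), b)


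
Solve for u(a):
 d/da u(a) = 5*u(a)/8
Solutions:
 u(a) = C1*exp(5*a/8)


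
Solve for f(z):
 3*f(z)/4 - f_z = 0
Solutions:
 f(z) = C1*exp(3*z/4)


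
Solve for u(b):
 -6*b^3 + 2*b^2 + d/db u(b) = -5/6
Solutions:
 u(b) = C1 + 3*b^4/2 - 2*b^3/3 - 5*b/6


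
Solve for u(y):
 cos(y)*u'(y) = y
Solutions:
 u(y) = C1 + Integral(y/cos(y), y)


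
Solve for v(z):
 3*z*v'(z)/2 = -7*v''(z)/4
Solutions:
 v(z) = C1 + C2*erf(sqrt(21)*z/7)


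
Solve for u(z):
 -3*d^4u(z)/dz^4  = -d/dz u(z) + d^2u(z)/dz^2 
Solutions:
 u(z) = C1 + C2*exp(-2^(1/3)*z*(-2/(9 + sqrt(85))^(1/3) + 2^(1/3)*(9 + sqrt(85))^(1/3))/12)*sin(2^(1/3)*sqrt(3)*z*(2/(9 + sqrt(85))^(1/3) + 2^(1/3)*(9 + sqrt(85))^(1/3))/12) + C3*exp(-2^(1/3)*z*(-2/(9 + sqrt(85))^(1/3) + 2^(1/3)*(9 + sqrt(85))^(1/3))/12)*cos(2^(1/3)*sqrt(3)*z*(2/(9 + sqrt(85))^(1/3) + 2^(1/3)*(9 + sqrt(85))^(1/3))/12) + C4*exp(2^(1/3)*z*(-2/(9 + sqrt(85))^(1/3) + 2^(1/3)*(9 + sqrt(85))^(1/3))/6)


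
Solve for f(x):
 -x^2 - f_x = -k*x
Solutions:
 f(x) = C1 + k*x^2/2 - x^3/3


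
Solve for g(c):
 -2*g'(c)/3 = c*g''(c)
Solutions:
 g(c) = C1 + C2*c^(1/3)


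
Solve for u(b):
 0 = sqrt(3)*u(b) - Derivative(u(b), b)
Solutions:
 u(b) = C1*exp(sqrt(3)*b)


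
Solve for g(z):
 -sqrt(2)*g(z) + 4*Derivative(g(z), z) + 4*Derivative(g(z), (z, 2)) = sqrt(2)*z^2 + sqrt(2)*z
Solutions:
 g(z) = C1*exp(z*(-1 + sqrt(1 + sqrt(2)))/2) + C2*exp(-z*(1 + sqrt(1 + sqrt(2)))/2) - z^2 - 4*sqrt(2)*z - z - 16 - 6*sqrt(2)


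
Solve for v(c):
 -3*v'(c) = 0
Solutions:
 v(c) = C1


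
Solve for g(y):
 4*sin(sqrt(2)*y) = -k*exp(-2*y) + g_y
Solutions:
 g(y) = C1 - k*exp(-2*y)/2 - 2*sqrt(2)*cos(sqrt(2)*y)


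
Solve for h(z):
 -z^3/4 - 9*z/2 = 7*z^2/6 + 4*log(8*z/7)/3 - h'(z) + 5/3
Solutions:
 h(z) = C1 + z^4/16 + 7*z^3/18 + 9*z^2/4 + 4*z*log(z)/3 - 4*z*log(7)/3 + z/3 + 4*z*log(2)


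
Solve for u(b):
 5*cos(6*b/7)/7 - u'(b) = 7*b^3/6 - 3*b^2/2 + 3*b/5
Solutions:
 u(b) = C1 - 7*b^4/24 + b^3/2 - 3*b^2/10 + 5*sin(6*b/7)/6


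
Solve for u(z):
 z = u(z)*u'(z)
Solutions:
 u(z) = -sqrt(C1 + z^2)
 u(z) = sqrt(C1 + z^2)


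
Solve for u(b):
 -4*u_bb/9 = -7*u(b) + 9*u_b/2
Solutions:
 u(b) = C1*exp(3*b*(-27 + sqrt(1177))/16) + C2*exp(-3*b*(27 + sqrt(1177))/16)


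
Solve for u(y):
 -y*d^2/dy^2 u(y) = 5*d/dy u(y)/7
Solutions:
 u(y) = C1 + C2*y^(2/7)


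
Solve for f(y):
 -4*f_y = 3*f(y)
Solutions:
 f(y) = C1*exp(-3*y/4)


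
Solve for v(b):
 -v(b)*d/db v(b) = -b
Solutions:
 v(b) = -sqrt(C1 + b^2)
 v(b) = sqrt(C1 + b^2)


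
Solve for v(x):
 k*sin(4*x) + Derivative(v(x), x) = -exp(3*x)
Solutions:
 v(x) = C1 + k*cos(4*x)/4 - exp(3*x)/3


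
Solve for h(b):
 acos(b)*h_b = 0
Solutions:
 h(b) = C1


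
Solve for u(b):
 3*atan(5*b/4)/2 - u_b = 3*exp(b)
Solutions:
 u(b) = C1 + 3*b*atan(5*b/4)/2 - 3*exp(b) - 3*log(25*b^2 + 16)/5


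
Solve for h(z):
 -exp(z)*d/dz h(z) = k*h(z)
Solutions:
 h(z) = C1*exp(k*exp(-z))


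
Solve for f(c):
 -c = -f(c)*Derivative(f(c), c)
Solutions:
 f(c) = -sqrt(C1 + c^2)
 f(c) = sqrt(C1 + c^2)


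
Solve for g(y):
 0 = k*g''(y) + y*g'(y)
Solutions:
 g(y) = C1 + C2*sqrt(k)*erf(sqrt(2)*y*sqrt(1/k)/2)


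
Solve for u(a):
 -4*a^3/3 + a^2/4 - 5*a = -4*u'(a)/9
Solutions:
 u(a) = C1 + 3*a^4/4 - 3*a^3/16 + 45*a^2/8


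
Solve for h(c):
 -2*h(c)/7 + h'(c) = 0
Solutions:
 h(c) = C1*exp(2*c/7)


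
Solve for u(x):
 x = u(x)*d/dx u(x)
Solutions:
 u(x) = -sqrt(C1 + x^2)
 u(x) = sqrt(C1 + x^2)


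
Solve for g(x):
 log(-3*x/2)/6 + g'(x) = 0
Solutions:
 g(x) = C1 - x*log(-x)/6 + x*(-log(3) + log(2) + 1)/6


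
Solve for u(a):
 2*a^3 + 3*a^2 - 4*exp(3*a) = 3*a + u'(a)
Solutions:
 u(a) = C1 + a^4/2 + a^3 - 3*a^2/2 - 4*exp(3*a)/3


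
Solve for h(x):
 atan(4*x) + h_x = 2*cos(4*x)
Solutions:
 h(x) = C1 - x*atan(4*x) + log(16*x^2 + 1)/8 + sin(4*x)/2


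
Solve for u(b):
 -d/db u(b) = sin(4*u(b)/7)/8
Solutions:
 b/8 + 7*log(cos(4*u(b)/7) - 1)/8 - 7*log(cos(4*u(b)/7) + 1)/8 = C1


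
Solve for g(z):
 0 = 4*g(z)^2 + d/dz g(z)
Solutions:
 g(z) = 1/(C1 + 4*z)


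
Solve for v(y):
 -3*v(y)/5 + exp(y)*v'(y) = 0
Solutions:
 v(y) = C1*exp(-3*exp(-y)/5)


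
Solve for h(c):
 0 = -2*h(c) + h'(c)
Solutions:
 h(c) = C1*exp(2*c)


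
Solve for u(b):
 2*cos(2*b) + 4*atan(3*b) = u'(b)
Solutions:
 u(b) = C1 + 4*b*atan(3*b) - 2*log(9*b^2 + 1)/3 + sin(2*b)


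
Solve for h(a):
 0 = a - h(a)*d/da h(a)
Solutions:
 h(a) = -sqrt(C1 + a^2)
 h(a) = sqrt(C1 + a^2)


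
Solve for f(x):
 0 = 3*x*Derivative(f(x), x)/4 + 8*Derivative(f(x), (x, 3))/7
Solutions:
 f(x) = C1 + Integral(C2*airyai(-42^(1/3)*x/4) + C3*airybi(-42^(1/3)*x/4), x)


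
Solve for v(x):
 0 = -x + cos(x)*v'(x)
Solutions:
 v(x) = C1 + Integral(x/cos(x), x)


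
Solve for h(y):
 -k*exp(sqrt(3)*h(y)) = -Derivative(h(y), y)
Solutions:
 h(y) = sqrt(3)*(2*log(-1/(C1 + k*y)) - log(3))/6


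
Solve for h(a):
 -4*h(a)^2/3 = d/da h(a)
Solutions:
 h(a) = 3/(C1 + 4*a)


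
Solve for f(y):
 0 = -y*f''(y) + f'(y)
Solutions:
 f(y) = C1 + C2*y^2


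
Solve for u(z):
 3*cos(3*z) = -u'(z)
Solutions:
 u(z) = C1 - sin(3*z)


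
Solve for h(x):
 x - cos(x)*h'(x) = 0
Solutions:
 h(x) = C1 + Integral(x/cos(x), x)


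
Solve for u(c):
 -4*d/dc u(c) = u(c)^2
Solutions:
 u(c) = 4/(C1 + c)


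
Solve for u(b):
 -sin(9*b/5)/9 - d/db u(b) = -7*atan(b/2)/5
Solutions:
 u(b) = C1 + 7*b*atan(b/2)/5 - 7*log(b^2 + 4)/5 + 5*cos(9*b/5)/81


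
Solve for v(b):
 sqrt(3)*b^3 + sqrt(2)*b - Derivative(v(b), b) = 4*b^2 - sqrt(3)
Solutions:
 v(b) = C1 + sqrt(3)*b^4/4 - 4*b^3/3 + sqrt(2)*b^2/2 + sqrt(3)*b


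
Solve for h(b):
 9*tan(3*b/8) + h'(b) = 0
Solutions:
 h(b) = C1 + 24*log(cos(3*b/8))


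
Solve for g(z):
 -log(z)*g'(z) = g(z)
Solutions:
 g(z) = C1*exp(-li(z))


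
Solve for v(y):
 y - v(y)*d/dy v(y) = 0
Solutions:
 v(y) = -sqrt(C1 + y^2)
 v(y) = sqrt(C1 + y^2)


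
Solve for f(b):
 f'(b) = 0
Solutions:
 f(b) = C1


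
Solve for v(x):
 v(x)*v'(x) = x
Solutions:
 v(x) = -sqrt(C1 + x^2)
 v(x) = sqrt(C1 + x^2)


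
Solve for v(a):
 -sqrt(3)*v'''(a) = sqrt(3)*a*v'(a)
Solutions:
 v(a) = C1 + Integral(C2*airyai(-a) + C3*airybi(-a), a)


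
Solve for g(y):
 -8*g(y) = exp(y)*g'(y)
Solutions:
 g(y) = C1*exp(8*exp(-y))


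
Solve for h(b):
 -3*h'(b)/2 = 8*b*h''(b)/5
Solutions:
 h(b) = C1 + C2*b^(1/16)


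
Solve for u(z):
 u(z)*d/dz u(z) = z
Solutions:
 u(z) = -sqrt(C1 + z^2)
 u(z) = sqrt(C1 + z^2)


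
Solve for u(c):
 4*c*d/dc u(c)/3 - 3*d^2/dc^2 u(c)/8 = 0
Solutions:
 u(c) = C1 + C2*erfi(4*c/3)


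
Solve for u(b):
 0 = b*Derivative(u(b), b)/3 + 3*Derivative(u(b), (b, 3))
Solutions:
 u(b) = C1 + Integral(C2*airyai(-3^(1/3)*b/3) + C3*airybi(-3^(1/3)*b/3), b)


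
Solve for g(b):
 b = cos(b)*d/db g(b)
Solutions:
 g(b) = C1 + Integral(b/cos(b), b)


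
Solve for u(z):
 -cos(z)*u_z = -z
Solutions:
 u(z) = C1 + Integral(z/cos(z), z)


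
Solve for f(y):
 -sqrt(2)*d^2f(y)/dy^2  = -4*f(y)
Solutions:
 f(y) = C1*exp(-2^(3/4)*y) + C2*exp(2^(3/4)*y)


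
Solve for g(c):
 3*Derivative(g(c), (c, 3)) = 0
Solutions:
 g(c) = C1 + C2*c + C3*c^2


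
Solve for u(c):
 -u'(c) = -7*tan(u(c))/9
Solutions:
 u(c) = pi - asin(C1*exp(7*c/9))
 u(c) = asin(C1*exp(7*c/9))


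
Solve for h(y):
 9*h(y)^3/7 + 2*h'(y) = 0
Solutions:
 h(y) = -sqrt(7)*sqrt(-1/(C1 - 9*y))
 h(y) = sqrt(7)*sqrt(-1/(C1 - 9*y))


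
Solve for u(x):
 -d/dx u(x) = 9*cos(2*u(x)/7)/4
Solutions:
 9*x/4 - 7*log(sin(2*u(x)/7) - 1)/4 + 7*log(sin(2*u(x)/7) + 1)/4 = C1


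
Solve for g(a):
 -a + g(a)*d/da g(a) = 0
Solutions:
 g(a) = -sqrt(C1 + a^2)
 g(a) = sqrt(C1 + a^2)


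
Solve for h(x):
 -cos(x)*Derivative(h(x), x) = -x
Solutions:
 h(x) = C1 + Integral(x/cos(x), x)


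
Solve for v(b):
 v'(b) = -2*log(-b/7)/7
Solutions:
 v(b) = C1 - 2*b*log(-b)/7 + 2*b*(1 + log(7))/7


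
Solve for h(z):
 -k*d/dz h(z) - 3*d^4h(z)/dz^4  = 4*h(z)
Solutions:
 h(z) = C1*exp(2^(2/3)*sqrt(3)*z*(-sqrt(2^(1/3)*(3*k^2 + sqrt(9*k^4 - 16384))^(1/3) + 32/(3*k^2 + sqrt(9*k^4 - 16384))^(1/3)) + sqrt(4*sqrt(3)*k/sqrt(2^(1/3)*(3*k^2 + sqrt(9*k^4 - 16384))^(1/3) + 32/(3*k^2 + sqrt(9*k^4 - 16384))^(1/3)) - 2^(1/3)*(3*k^2 + sqrt(9*k^4 - 16384))^(1/3) - 32/(3*k^2 + sqrt(9*k^4 - 16384))^(1/3)))/12) + C2*exp(2^(2/3)*sqrt(3)*z*(sqrt(2^(1/3)*(3*k^2 + sqrt(9*k^4 - 16384))^(1/3) + 32/(3*k^2 + sqrt(9*k^4 - 16384))^(1/3)) - sqrt(-4*sqrt(3)*k/sqrt(2^(1/3)*(3*k^2 + sqrt(9*k^4 - 16384))^(1/3) + 32/(3*k^2 + sqrt(9*k^4 - 16384))^(1/3)) - 2^(1/3)*(3*k^2 + sqrt(9*k^4 - 16384))^(1/3) - 32/(3*k^2 + sqrt(9*k^4 - 16384))^(1/3)))/12) + C3*exp(2^(2/3)*sqrt(3)*z*(sqrt(2^(1/3)*(3*k^2 + sqrt(9*k^4 - 16384))^(1/3) + 32/(3*k^2 + sqrt(9*k^4 - 16384))^(1/3)) + sqrt(-4*sqrt(3)*k/sqrt(2^(1/3)*(3*k^2 + sqrt(9*k^4 - 16384))^(1/3) + 32/(3*k^2 + sqrt(9*k^4 - 16384))^(1/3)) - 2^(1/3)*(3*k^2 + sqrt(9*k^4 - 16384))^(1/3) - 32/(3*k^2 + sqrt(9*k^4 - 16384))^(1/3)))/12) + C4*exp(-2^(2/3)*sqrt(3)*z*(sqrt(2^(1/3)*(3*k^2 + sqrt(9*k^4 - 16384))^(1/3) + 32/(3*k^2 + sqrt(9*k^4 - 16384))^(1/3)) + sqrt(4*sqrt(3)*k/sqrt(2^(1/3)*(3*k^2 + sqrt(9*k^4 - 16384))^(1/3) + 32/(3*k^2 + sqrt(9*k^4 - 16384))^(1/3)) - 2^(1/3)*(3*k^2 + sqrt(9*k^4 - 16384))^(1/3) - 32/(3*k^2 + sqrt(9*k^4 - 16384))^(1/3)))/12)


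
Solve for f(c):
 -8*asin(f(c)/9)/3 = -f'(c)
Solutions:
 Integral(1/asin(_y/9), (_y, f(c))) = C1 + 8*c/3


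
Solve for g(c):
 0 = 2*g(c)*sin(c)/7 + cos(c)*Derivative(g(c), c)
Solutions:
 g(c) = C1*cos(c)^(2/7)


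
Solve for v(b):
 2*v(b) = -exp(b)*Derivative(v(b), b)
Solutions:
 v(b) = C1*exp(2*exp(-b))


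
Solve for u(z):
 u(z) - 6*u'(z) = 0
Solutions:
 u(z) = C1*exp(z/6)


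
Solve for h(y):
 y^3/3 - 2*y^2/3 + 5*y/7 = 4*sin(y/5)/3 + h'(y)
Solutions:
 h(y) = C1 + y^4/12 - 2*y^3/9 + 5*y^2/14 + 20*cos(y/5)/3


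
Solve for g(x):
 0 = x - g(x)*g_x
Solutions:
 g(x) = -sqrt(C1 + x^2)
 g(x) = sqrt(C1 + x^2)


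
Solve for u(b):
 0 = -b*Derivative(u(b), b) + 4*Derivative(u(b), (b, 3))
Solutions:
 u(b) = C1 + Integral(C2*airyai(2^(1/3)*b/2) + C3*airybi(2^(1/3)*b/2), b)


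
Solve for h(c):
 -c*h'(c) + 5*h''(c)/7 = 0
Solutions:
 h(c) = C1 + C2*erfi(sqrt(70)*c/10)


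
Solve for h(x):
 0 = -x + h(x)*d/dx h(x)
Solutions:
 h(x) = -sqrt(C1 + x^2)
 h(x) = sqrt(C1 + x^2)


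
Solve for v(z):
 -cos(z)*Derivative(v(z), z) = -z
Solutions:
 v(z) = C1 + Integral(z/cos(z), z)


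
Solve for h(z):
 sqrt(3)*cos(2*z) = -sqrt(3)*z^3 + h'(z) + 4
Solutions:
 h(z) = C1 + sqrt(3)*z^4/4 - 4*z + sqrt(3)*sin(2*z)/2


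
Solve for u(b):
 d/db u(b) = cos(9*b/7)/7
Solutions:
 u(b) = C1 + sin(9*b/7)/9


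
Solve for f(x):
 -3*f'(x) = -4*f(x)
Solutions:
 f(x) = C1*exp(4*x/3)


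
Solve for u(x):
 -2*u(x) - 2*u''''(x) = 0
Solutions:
 u(x) = (C1*sin(sqrt(2)*x/2) + C2*cos(sqrt(2)*x/2))*exp(-sqrt(2)*x/2) + (C3*sin(sqrt(2)*x/2) + C4*cos(sqrt(2)*x/2))*exp(sqrt(2)*x/2)


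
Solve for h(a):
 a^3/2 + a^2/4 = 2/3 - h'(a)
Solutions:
 h(a) = C1 - a^4/8 - a^3/12 + 2*a/3


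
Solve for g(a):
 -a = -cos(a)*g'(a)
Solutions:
 g(a) = C1 + Integral(a/cos(a), a)


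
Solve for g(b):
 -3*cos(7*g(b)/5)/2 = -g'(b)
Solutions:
 -3*b/2 - 5*log(sin(7*g(b)/5) - 1)/14 + 5*log(sin(7*g(b)/5) + 1)/14 = C1


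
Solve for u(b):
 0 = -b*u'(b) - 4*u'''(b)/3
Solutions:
 u(b) = C1 + Integral(C2*airyai(-6^(1/3)*b/2) + C3*airybi(-6^(1/3)*b/2), b)


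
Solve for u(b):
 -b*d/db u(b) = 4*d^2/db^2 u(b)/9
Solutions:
 u(b) = C1 + C2*erf(3*sqrt(2)*b/4)


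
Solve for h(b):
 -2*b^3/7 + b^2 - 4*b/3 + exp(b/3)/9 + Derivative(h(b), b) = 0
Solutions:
 h(b) = C1 + b^4/14 - b^3/3 + 2*b^2/3 - exp(b/3)/3


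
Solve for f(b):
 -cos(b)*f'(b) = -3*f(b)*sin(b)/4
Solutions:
 f(b) = C1/cos(b)^(3/4)


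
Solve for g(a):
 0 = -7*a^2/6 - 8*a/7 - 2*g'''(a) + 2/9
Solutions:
 g(a) = C1 + C2*a + C3*a^2 - 7*a^5/720 - a^4/42 + a^3/54


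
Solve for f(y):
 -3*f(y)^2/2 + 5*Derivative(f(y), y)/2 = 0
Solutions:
 f(y) = -5/(C1 + 3*y)


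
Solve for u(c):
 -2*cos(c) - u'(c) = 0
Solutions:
 u(c) = C1 - 2*sin(c)


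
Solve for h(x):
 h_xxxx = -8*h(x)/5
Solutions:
 h(x) = (C1*sin(2^(1/4)*5^(3/4)*x/5) + C2*cos(2^(1/4)*5^(3/4)*x/5))*exp(-2^(1/4)*5^(3/4)*x/5) + (C3*sin(2^(1/4)*5^(3/4)*x/5) + C4*cos(2^(1/4)*5^(3/4)*x/5))*exp(2^(1/4)*5^(3/4)*x/5)


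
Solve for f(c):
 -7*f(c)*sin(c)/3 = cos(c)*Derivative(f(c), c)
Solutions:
 f(c) = C1*cos(c)^(7/3)


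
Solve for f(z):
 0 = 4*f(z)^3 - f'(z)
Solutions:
 f(z) = -sqrt(2)*sqrt(-1/(C1 + 4*z))/2
 f(z) = sqrt(2)*sqrt(-1/(C1 + 4*z))/2


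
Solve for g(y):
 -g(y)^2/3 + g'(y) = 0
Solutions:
 g(y) = -3/(C1 + y)


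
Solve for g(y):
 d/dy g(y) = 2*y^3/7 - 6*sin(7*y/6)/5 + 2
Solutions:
 g(y) = C1 + y^4/14 + 2*y + 36*cos(7*y/6)/35


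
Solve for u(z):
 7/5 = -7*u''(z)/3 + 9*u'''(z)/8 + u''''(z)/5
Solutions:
 u(z) = C1 + C2*z + C3*exp(z*(-135 + sqrt(45105))/48) + C4*exp(-z*(135 + sqrt(45105))/48) - 3*z^2/10


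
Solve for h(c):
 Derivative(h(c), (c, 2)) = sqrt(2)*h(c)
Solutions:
 h(c) = C1*exp(-2^(1/4)*c) + C2*exp(2^(1/4)*c)


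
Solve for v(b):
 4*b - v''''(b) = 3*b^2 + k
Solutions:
 v(b) = C1 + C2*b + C3*b^2 + C4*b^3 - b^6/120 + b^5/30 - b^4*k/24


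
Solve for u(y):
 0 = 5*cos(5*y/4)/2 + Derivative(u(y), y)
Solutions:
 u(y) = C1 - 2*sin(5*y/4)


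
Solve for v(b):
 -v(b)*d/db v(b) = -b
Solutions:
 v(b) = -sqrt(C1 + b^2)
 v(b) = sqrt(C1 + b^2)


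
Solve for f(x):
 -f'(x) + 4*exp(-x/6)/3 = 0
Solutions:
 f(x) = C1 - 8*exp(-x/6)


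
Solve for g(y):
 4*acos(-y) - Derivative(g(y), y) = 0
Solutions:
 g(y) = C1 + 4*y*acos(-y) + 4*sqrt(1 - y^2)


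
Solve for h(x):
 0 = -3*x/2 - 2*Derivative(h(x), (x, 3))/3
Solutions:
 h(x) = C1 + C2*x + C3*x^2 - 3*x^4/32


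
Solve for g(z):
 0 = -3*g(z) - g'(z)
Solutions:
 g(z) = C1*exp(-3*z)


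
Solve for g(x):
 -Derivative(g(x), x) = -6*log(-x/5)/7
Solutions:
 g(x) = C1 + 6*x*log(-x)/7 + 6*x*(-log(5) - 1)/7


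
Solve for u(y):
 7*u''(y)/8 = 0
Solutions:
 u(y) = C1 + C2*y


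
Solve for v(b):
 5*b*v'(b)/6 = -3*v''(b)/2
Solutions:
 v(b) = C1 + C2*erf(sqrt(10)*b/6)


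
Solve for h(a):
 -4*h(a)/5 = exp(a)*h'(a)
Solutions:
 h(a) = C1*exp(4*exp(-a)/5)


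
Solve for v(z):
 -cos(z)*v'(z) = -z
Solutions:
 v(z) = C1 + Integral(z/cos(z), z)


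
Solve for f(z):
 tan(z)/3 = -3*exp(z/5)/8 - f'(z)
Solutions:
 f(z) = C1 - 15*exp(z/5)/8 + log(cos(z))/3


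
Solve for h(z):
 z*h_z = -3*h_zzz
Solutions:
 h(z) = C1 + Integral(C2*airyai(-3^(2/3)*z/3) + C3*airybi(-3^(2/3)*z/3), z)


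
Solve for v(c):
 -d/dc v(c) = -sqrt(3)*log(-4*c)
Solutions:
 v(c) = C1 + sqrt(3)*c*log(-c) + sqrt(3)*c*(-1 + 2*log(2))


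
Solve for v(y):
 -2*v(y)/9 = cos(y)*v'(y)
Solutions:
 v(y) = C1*(sin(y) - 1)^(1/9)/(sin(y) + 1)^(1/9)


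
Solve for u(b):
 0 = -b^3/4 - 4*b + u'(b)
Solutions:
 u(b) = C1 + b^4/16 + 2*b^2


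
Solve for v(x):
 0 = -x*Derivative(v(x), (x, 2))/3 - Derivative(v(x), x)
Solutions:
 v(x) = C1 + C2/x^2


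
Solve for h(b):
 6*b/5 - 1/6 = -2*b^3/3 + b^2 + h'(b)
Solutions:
 h(b) = C1 + b^4/6 - b^3/3 + 3*b^2/5 - b/6


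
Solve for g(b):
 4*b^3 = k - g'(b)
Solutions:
 g(b) = C1 - b^4 + b*k


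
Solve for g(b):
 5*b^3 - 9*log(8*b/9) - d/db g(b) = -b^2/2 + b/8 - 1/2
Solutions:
 g(b) = C1 + 5*b^4/4 + b^3/6 - b^2/16 - 9*b*log(b) - 27*b*log(2) + 19*b/2 + 18*b*log(3)


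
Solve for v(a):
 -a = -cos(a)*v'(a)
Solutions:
 v(a) = C1 + Integral(a/cos(a), a)


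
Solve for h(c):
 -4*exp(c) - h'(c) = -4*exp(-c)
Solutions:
 h(c) = C1 - 8*cosh(c)


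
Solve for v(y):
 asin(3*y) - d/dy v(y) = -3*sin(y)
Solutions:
 v(y) = C1 + y*asin(3*y) + sqrt(1 - 9*y^2)/3 - 3*cos(y)


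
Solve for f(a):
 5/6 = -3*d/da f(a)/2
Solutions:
 f(a) = C1 - 5*a/9


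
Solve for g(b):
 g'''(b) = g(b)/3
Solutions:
 g(b) = C3*exp(3^(2/3)*b/3) + (C1*sin(3^(1/6)*b/2) + C2*cos(3^(1/6)*b/2))*exp(-3^(2/3)*b/6)


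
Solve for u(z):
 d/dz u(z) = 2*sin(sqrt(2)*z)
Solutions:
 u(z) = C1 - sqrt(2)*cos(sqrt(2)*z)


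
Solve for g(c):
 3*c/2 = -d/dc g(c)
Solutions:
 g(c) = C1 - 3*c^2/4


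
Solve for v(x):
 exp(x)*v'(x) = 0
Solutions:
 v(x) = C1


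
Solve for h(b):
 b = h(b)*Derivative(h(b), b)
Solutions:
 h(b) = -sqrt(C1 + b^2)
 h(b) = sqrt(C1 + b^2)


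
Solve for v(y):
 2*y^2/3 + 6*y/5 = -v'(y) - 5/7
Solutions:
 v(y) = C1 - 2*y^3/9 - 3*y^2/5 - 5*y/7


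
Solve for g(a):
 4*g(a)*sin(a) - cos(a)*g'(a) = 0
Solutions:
 g(a) = C1/cos(a)^4


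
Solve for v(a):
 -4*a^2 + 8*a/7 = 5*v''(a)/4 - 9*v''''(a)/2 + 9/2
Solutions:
 v(a) = C1 + C2*a + C3*exp(-sqrt(10)*a/6) + C4*exp(sqrt(10)*a/6) - 4*a^4/15 + 16*a^3/105 - 333*a^2/25


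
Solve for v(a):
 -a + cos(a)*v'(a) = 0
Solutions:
 v(a) = C1 + Integral(a/cos(a), a)


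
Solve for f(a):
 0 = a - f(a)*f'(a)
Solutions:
 f(a) = -sqrt(C1 + a^2)
 f(a) = sqrt(C1 + a^2)


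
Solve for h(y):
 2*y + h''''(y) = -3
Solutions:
 h(y) = C1 + C2*y + C3*y^2 + C4*y^3 - y^5/60 - y^4/8


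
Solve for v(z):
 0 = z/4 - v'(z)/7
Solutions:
 v(z) = C1 + 7*z^2/8


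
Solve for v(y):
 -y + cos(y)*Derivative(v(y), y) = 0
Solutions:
 v(y) = C1 + Integral(y/cos(y), y)
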